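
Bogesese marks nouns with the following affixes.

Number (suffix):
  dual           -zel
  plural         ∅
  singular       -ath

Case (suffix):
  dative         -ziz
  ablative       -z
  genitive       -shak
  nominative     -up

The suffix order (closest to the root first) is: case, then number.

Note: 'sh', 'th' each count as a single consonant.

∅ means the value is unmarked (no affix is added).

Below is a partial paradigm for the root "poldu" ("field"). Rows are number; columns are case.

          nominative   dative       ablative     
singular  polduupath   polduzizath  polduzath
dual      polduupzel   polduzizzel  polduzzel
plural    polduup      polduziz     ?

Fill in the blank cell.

polduz

Attach case ablative -z → polduz.
number = plural: zero marking, form stays polduz.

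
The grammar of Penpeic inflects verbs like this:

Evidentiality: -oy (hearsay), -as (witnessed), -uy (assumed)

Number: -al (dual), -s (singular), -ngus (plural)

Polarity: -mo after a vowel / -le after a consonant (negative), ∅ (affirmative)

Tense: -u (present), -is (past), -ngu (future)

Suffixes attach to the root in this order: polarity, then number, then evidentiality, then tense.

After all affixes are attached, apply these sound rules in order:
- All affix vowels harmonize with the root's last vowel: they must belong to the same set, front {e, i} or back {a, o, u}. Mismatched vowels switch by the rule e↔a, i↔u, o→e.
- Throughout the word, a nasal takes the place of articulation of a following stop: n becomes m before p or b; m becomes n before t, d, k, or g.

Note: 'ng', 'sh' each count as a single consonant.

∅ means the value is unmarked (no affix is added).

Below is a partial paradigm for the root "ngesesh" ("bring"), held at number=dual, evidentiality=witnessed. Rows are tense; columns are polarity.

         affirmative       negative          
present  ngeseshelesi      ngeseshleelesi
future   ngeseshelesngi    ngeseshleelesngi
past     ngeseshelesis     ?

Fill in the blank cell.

Attach polarity negative -le (after consonant 'sh') → ngeseshle.
Attach number dual -al → ngeseshleal.
Attach evidentiality witnessed -as → ngeseshlealas.
Attach tense past -is → ngeseshlealasis.
Apply vowel harmony: ngeseshlealasis → ngeseshleelesis.
Nasal assimilation: no change.

ngeseshleelesis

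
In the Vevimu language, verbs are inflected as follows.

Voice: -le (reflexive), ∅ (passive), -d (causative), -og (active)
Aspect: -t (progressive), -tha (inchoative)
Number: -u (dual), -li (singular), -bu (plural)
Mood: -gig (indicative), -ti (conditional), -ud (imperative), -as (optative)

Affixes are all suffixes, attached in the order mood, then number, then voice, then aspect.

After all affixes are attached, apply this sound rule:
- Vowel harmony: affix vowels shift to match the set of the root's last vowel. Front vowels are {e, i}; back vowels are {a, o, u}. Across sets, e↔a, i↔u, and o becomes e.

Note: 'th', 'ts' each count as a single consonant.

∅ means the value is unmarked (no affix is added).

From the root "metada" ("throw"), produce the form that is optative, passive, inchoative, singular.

Attach mood optative -as → metadaas.
Attach number singular -li → metadaasli.
voice = passive: zero marking, form stays metadaasli.
Attach aspect inchoative -tha → metadaaslitha.
Apply vowel harmony: metadaaslitha → metadaaslutha.

metadaaslutha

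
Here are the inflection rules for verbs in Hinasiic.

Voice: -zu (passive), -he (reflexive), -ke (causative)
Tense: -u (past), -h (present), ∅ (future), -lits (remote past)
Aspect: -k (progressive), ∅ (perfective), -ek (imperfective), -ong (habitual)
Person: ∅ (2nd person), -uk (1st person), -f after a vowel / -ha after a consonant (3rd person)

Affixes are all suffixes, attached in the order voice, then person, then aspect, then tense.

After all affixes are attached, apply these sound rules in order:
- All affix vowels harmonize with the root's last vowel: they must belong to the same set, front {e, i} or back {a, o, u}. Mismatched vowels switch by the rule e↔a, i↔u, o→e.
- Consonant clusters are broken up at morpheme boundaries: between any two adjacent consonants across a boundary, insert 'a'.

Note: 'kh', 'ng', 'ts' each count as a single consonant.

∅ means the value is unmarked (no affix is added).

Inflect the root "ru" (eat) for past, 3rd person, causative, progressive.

Attach voice causative -ke → ruke.
Attach person 3rd person -f (after vowel 'e') → rukef.
Attach aspect progressive -k → rukefk.
Attach tense past -u → rukefku.
Apply vowel harmony: rukefku → rukafku.
Apply epenthesis: rukafku → rukafaku.

rukafaku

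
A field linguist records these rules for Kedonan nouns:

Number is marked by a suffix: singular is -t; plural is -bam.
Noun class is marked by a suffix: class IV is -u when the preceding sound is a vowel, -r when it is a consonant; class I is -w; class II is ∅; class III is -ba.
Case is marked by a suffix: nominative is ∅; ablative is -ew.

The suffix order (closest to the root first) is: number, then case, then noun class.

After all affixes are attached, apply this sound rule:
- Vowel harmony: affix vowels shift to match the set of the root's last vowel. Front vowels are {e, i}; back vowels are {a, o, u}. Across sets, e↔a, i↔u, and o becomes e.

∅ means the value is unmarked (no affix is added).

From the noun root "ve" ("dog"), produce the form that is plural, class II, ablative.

vebemew

Attach number plural -bam → vebam.
Attach case ablative -ew → vebamew.
noun class = class II: zero marking, form stays vebamew.
Apply vowel harmony: vebamew → vebemew.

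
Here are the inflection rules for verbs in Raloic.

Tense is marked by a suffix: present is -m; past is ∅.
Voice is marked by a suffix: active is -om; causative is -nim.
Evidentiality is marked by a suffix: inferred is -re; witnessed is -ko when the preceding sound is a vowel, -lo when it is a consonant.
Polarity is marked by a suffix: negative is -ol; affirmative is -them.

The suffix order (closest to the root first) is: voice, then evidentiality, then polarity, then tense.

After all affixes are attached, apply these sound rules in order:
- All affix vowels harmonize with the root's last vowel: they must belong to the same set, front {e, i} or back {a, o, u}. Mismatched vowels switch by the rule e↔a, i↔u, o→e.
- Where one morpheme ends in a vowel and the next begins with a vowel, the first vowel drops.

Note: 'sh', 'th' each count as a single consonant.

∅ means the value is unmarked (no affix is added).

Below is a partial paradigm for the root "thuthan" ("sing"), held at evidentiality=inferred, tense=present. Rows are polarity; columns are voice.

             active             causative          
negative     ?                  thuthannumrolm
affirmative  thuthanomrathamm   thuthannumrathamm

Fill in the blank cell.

thuthanomrolm

Attach voice active -om → thuthanom.
Attach evidentiality inferred -re → thuthanomre.
Attach polarity negative -ol → thuthanomreol.
Attach tense present -m → thuthanomreolm.
Apply vowel harmony: thuthanomreolm → thuthanomraolm.
Apply vowel deletion: thuthanomraolm → thuthanomrolm.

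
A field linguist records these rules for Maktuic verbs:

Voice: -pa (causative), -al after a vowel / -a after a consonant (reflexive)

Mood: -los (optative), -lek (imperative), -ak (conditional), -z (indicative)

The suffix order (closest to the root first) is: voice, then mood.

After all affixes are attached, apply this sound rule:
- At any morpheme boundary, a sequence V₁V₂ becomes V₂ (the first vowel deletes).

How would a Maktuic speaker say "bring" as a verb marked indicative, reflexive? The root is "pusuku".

Attach voice reflexive -al (after vowel 'u') → pusukual.
Attach mood indicative -z → pusukualz.
Apply vowel deletion: pusukualz → pusukalz.

pusukalz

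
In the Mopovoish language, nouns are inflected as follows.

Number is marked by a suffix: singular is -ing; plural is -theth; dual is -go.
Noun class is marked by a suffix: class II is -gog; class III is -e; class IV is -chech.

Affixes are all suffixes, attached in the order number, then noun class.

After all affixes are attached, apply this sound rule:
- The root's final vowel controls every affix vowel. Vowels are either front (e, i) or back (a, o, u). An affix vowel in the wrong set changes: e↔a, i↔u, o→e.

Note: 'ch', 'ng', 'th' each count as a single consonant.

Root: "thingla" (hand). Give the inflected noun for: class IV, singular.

thinglaungchach

Attach number singular -ing → thinglaing.
Attach noun class class IV -chech → thinglaingchech.
Apply vowel harmony: thinglaingchech → thinglaungchach.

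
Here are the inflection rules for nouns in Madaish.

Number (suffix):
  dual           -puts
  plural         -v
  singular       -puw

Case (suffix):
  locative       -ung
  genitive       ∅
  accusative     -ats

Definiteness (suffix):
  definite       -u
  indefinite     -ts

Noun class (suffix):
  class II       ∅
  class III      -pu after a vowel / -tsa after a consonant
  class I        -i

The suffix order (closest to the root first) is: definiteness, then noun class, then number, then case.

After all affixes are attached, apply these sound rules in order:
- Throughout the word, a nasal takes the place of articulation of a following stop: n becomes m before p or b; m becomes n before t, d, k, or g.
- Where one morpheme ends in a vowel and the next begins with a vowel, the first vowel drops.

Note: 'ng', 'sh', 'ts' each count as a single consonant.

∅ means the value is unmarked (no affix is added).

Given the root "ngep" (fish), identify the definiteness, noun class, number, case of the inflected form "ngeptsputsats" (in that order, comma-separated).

Segment: ngep-ts-puts-ats.
definiteness: -ts → indefinite.
noun class: ∅ → class II.
number: -puts → dual.
case: -ats → accusative.

indefinite, class II, dual, accusative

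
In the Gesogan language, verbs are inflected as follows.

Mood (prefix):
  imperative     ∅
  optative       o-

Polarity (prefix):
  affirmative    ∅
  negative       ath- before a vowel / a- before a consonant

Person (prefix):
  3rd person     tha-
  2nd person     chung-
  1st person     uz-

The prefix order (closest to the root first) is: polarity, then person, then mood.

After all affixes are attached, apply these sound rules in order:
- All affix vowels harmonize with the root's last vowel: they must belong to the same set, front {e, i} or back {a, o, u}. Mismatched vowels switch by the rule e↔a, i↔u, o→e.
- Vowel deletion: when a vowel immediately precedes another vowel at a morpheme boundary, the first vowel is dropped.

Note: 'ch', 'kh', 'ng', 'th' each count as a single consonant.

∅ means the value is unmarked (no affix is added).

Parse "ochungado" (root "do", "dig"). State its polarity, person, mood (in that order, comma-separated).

Segment: o-chung-a-do.
polarity: ath/a- → negative.
person: chung- → 2nd person.
mood: o- → optative.

negative, 2nd person, optative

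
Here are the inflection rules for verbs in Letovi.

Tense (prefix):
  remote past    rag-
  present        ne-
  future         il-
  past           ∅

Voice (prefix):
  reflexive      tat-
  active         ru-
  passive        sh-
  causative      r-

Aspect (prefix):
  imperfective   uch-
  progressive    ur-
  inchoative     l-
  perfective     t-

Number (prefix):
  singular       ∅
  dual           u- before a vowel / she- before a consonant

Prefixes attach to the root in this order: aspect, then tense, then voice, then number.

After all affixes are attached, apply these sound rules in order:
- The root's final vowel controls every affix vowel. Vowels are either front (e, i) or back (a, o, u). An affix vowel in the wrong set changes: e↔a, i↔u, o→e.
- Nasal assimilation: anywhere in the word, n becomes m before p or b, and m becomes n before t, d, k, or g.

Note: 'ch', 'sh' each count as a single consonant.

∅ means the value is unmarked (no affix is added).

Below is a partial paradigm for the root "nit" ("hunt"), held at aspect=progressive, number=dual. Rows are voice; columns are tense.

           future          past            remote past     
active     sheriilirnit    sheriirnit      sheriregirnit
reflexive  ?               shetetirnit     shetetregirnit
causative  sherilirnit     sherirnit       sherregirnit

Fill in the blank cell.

shetetilirnit

Attach aspect progressive ur- → urnit.
Attach tense future il- → ilurnit.
Attach voice reflexive tat- → tatilurnit.
Attach number dual she- (before consonant 't') → shetatilurnit.
Apply vowel harmony: shetatilurnit → shetetilirnit.
Nasal assimilation: no change.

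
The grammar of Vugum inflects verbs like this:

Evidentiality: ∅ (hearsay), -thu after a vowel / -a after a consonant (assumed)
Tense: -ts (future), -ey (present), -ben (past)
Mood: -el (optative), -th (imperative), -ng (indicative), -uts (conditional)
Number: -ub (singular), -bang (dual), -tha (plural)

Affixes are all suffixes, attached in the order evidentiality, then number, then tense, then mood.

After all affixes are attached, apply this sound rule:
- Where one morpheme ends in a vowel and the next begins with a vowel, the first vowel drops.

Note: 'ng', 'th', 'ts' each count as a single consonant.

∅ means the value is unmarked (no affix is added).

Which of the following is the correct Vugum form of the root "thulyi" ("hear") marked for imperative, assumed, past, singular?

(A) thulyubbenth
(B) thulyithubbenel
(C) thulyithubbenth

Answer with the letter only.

Attach evidentiality assumed -thu (after vowel 'i') → thulyithu.
Attach number singular -ub → thulyithuub.
Attach tense past -ben → thulyithuubben.
Attach mood imperative -th → thulyithuubbenth.
Apply vowel deletion: thulyithuubbenth → thulyithubbenth.
So the correct form is thulyithubbenth, option (C).
(A) thulyubbenth is wrong: it uses hearsay instead of assumed for evidentiality.
(B) thulyithubbenel is wrong: it uses optative instead of imperative for mood.

C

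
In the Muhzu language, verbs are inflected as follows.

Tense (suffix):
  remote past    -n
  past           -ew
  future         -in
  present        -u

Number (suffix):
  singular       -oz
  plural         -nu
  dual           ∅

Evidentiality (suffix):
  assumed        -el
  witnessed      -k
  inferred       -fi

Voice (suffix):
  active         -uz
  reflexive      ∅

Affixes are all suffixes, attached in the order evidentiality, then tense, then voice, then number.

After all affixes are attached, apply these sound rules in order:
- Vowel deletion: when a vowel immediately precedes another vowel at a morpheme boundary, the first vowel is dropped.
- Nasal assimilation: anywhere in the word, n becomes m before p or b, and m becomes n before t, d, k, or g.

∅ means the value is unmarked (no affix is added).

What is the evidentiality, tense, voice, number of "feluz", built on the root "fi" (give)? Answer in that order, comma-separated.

assumed, present, active, dual

Segment: fi-el-u-uz.
evidentiality: -el → assumed.
tense: -u → present.
voice: -uz → active.
number: ∅ → dual.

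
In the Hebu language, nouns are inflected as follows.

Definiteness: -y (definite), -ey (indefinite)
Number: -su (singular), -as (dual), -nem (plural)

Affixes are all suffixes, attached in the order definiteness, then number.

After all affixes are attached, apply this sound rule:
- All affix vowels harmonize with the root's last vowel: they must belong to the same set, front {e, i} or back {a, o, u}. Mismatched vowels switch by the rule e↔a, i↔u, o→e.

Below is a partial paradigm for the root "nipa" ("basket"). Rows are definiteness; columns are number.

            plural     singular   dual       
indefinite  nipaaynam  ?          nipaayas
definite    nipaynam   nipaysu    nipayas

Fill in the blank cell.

Attach definiteness indefinite -ey → nipaey.
Attach number singular -su → nipaeysu.
Apply vowel harmony: nipaeysu → nipaaysu.

nipaaysu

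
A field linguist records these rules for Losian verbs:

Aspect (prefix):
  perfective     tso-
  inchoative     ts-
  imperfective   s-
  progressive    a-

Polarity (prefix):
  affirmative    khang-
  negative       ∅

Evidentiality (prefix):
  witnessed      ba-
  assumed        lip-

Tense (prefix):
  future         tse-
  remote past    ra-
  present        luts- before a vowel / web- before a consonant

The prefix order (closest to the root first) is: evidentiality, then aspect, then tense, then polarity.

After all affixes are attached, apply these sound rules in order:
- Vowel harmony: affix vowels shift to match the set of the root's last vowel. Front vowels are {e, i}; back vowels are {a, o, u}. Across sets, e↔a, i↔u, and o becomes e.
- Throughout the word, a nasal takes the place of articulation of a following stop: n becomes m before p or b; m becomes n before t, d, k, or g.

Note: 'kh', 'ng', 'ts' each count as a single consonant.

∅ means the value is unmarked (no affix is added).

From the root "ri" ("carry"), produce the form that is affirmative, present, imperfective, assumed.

Attach evidentiality assumed lip- → lipri.
Attach aspect imperfective s- → slipri.
Attach tense present web- (before consonant 's') → webslipri.
Attach polarity affirmative khang- → khangwebslipri.
Apply vowel harmony: khangwebslipri → khengwebslipri.
Nasal assimilation: no change.

khengwebslipri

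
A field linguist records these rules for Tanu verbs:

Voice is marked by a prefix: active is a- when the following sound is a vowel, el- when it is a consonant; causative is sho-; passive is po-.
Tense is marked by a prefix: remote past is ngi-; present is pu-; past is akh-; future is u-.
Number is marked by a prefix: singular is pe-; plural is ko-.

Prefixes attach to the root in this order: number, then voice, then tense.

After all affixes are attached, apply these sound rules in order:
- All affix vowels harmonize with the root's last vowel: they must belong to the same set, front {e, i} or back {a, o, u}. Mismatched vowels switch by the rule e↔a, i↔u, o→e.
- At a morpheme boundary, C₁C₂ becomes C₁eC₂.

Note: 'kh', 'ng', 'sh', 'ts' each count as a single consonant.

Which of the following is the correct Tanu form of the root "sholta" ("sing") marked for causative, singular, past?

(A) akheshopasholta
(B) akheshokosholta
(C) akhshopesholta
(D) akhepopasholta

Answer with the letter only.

A

Attach number singular pe- → pesholta.
Attach voice causative sho- → shopesholta.
Attach tense past akh- → akhshopesholta.
Apply vowel harmony: akhshopesholta → akhshopasholta.
Apply epenthesis: akhshopasholta → akheshopasholta.
So the correct form is akheshopasholta, option (A).
(B) akheshokosholta is wrong: it uses plural instead of singular for number.
(C) akhshopesholta is wrong: it fails to apply the sound rule(s).
(D) akhepopasholta is wrong: it uses passive instead of causative for voice.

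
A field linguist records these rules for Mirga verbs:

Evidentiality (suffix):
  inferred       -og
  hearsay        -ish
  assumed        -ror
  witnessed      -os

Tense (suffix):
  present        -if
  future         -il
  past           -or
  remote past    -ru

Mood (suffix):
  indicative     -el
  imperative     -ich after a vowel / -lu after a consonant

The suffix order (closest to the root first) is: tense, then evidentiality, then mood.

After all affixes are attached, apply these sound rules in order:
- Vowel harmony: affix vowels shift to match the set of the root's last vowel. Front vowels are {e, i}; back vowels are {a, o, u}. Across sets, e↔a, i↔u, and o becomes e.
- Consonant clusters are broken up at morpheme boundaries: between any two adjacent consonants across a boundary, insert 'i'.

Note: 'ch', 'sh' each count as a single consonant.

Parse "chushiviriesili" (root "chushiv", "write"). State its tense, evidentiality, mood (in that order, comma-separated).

remote past, witnessed, imperative

Segment: chushiv-ru-os-lu.
tense: -ru → remote past.
evidentiality: -os → witnessed.
mood: -ich/lu → imperative.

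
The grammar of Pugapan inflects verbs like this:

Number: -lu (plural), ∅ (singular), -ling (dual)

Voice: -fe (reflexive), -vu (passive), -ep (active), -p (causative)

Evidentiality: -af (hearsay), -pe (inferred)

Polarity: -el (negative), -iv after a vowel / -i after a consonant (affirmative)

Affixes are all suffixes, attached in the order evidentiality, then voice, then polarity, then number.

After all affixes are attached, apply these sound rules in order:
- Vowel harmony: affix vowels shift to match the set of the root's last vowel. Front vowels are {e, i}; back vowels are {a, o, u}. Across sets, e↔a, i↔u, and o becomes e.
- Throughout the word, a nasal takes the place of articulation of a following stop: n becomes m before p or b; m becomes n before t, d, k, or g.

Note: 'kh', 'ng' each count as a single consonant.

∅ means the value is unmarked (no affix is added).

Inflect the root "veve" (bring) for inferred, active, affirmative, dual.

Attach evidentiality inferred -pe → vevepe.
Attach voice active -ep → vevepeep.
Attach polarity affirmative -i (after consonant 'p') → vevepeepi.
Attach number dual -ling → vevepeepiling.
Vowel harmony: no change.
Nasal assimilation: no change.

vevepeepiling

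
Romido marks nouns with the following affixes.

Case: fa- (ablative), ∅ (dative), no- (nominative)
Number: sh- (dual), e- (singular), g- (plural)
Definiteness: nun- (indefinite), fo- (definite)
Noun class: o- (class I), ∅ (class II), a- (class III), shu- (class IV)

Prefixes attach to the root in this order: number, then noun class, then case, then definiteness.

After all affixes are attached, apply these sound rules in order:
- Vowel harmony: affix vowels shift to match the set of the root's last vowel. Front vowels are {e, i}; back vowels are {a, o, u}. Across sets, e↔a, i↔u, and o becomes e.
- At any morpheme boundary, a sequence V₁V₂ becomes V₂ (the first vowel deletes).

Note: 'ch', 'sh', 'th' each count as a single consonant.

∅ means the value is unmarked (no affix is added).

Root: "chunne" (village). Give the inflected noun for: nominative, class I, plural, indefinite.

ninnegchunne

Attach number plural g- → gchunne.
Attach noun class class I o- → ogchunne.
Attach case nominative no- → noogchunne.
Attach definiteness indefinite nun- → nunnoogchunne.
Apply vowel harmony: nunnoogchunne → ninneegchunne.
Apply vowel deletion: ninneegchunne → ninnegchunne.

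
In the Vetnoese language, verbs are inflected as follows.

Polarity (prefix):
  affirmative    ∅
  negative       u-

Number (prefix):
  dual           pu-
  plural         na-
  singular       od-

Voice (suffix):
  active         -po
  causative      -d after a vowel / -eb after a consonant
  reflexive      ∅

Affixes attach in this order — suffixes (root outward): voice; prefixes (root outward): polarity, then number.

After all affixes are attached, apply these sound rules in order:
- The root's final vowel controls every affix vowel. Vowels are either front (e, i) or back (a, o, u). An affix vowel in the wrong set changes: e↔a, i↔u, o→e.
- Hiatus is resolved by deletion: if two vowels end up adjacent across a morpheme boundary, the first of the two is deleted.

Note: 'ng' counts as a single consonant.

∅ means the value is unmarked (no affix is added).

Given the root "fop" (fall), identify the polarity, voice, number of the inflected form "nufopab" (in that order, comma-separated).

Segment: na-u-fop-eb.
polarity: u- → negative.
voice: -d/eb → causative.
number: na- → plural.

negative, causative, plural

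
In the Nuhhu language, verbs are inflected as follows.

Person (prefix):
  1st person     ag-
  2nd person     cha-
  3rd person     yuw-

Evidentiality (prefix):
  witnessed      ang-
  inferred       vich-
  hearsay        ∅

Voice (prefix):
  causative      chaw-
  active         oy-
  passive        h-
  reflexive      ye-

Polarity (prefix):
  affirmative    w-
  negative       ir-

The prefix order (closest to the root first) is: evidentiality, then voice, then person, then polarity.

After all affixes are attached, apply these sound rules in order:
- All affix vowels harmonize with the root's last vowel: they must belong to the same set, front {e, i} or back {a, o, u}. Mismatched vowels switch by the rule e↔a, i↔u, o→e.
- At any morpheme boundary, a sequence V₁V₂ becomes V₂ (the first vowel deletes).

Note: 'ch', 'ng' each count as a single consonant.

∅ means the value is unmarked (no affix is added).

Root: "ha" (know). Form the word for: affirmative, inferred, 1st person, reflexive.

Attach evidentiality inferred vich- → vichha.
Attach voice reflexive ye- → yevichha.
Attach person 1st person ag- → agyevichha.
Attach polarity affirmative w- → wagyevichha.
Apply vowel harmony: wagyevichha → wagyavuchha.
Vowel deletion: no change.

wagyavuchha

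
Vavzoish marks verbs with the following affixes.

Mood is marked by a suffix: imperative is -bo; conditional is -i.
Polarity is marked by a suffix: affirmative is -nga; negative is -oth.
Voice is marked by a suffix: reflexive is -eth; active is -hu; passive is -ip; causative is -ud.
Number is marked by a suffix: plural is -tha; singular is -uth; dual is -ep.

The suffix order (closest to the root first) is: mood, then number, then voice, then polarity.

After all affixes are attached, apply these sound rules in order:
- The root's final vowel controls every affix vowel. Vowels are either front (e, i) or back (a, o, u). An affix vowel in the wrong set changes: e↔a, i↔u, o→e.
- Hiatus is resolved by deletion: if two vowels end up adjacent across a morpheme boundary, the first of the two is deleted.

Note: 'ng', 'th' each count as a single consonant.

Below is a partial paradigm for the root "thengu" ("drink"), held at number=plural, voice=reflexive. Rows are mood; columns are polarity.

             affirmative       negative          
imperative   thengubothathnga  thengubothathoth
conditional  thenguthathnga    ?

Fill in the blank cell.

thenguthathoth

Attach mood conditional -i → thengui.
Attach number plural -tha → thenguitha.
Attach voice reflexive -eth → thenguithaeth.
Attach polarity negative -oth → thenguithaethoth.
Apply vowel harmony: thenguithaethoth → thenguuthaathoth.
Apply vowel deletion: thenguuthaathoth → thenguthathoth.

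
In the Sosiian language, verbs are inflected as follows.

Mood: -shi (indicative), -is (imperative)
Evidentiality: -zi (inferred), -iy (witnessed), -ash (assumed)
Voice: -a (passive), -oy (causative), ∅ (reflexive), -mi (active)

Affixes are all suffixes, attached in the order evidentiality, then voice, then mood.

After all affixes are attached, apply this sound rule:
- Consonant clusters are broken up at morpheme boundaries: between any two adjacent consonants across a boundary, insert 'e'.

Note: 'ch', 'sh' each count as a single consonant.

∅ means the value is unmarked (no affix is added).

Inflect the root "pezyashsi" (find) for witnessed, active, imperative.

Attach evidentiality witnessed -iy → pezyashsiiy.
Attach voice active -mi → pezyashsiiymi.
Attach mood imperative -is → pezyashsiiymiis.
Apply epenthesis: pezyashsiiymiis → pezyashsiiyemiis.

pezyashsiiyemiis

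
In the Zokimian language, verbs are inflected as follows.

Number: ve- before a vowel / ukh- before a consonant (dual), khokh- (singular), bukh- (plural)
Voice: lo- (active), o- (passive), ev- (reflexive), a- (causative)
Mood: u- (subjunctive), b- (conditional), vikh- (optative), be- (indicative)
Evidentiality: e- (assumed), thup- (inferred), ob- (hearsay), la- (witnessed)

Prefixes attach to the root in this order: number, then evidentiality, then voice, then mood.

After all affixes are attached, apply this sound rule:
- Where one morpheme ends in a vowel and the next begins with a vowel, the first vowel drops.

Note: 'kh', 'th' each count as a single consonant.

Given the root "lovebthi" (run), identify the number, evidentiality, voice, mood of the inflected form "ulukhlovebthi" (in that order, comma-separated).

dual, assumed, active, subjunctive

Segment: u-lo-e-ukh-lovebthi.
number: ve/ukh- → dual.
evidentiality: e- → assumed.
voice: lo- → active.
mood: u- → subjunctive.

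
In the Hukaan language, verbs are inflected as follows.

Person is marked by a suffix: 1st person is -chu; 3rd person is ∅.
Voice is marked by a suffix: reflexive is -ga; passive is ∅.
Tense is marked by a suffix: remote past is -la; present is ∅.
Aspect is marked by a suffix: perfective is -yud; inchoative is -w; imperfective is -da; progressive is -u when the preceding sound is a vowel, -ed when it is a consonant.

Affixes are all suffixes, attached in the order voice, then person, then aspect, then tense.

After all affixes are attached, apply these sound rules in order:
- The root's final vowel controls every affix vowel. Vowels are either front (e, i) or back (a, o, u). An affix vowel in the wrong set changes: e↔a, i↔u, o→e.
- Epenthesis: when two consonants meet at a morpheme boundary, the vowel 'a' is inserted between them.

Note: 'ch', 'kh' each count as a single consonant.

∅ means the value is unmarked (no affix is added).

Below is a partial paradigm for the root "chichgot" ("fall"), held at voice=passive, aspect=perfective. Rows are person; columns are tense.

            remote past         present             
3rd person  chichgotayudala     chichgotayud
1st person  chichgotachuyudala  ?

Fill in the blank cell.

voice = passive: zero marking, form stays chichgot.
Attach person 1st person -chu → chichgotchu.
Attach aspect perfective -yud → chichgotchuyud.
tense = present: zero marking, form stays chichgotchuyud.
Vowel harmony: no change.
Apply epenthesis: chichgotchuyud → chichgotachuyud.

chichgotachuyud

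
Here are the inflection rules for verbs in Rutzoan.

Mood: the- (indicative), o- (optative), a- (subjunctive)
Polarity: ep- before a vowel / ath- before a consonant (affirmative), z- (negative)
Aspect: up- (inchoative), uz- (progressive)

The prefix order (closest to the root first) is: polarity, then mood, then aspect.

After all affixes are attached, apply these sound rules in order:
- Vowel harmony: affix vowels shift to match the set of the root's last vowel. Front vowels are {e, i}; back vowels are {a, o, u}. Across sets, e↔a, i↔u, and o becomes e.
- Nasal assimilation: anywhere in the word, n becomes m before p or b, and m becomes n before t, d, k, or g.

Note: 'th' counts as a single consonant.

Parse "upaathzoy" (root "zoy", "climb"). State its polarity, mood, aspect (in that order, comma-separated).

Segment: up-a-ath-zoy.
polarity: ep/ath- → affirmative.
mood: a- → subjunctive.
aspect: up- → inchoative.

affirmative, subjunctive, inchoative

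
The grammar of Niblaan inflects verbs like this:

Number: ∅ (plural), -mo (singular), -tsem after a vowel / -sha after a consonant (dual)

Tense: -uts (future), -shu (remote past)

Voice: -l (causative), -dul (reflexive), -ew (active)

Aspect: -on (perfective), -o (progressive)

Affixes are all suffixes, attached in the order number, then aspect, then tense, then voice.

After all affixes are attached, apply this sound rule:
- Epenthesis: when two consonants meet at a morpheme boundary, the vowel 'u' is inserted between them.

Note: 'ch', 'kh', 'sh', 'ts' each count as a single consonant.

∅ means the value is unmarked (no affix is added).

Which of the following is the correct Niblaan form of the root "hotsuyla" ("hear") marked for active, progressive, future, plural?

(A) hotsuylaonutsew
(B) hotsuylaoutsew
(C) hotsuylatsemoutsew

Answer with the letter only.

number = plural: zero marking, form stays hotsuyla.
Attach aspect progressive -o → hotsuylao.
Attach tense future -uts → hotsuylaouts.
Attach voice active -ew → hotsuylaoutsew.
Epenthesis: no change.
So the correct form is hotsuylaoutsew, option (B).
(C) hotsuylatsemoutsew is wrong: it uses dual instead of plural for number.
(A) hotsuylaonutsew is wrong: it uses perfective instead of progressive for aspect.

B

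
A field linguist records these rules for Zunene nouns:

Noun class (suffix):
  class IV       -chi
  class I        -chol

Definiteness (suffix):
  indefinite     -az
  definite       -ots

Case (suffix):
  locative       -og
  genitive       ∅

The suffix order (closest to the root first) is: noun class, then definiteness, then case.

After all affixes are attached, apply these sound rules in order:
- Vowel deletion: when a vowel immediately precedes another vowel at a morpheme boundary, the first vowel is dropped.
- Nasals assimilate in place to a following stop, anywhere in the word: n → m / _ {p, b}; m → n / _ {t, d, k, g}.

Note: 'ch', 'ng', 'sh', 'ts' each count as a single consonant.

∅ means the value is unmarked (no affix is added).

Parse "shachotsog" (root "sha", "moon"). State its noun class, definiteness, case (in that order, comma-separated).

Segment: sha-chi-ots-og.
noun class: -chi → class IV.
definiteness: -ots → definite.
case: -og → locative.

class IV, definite, locative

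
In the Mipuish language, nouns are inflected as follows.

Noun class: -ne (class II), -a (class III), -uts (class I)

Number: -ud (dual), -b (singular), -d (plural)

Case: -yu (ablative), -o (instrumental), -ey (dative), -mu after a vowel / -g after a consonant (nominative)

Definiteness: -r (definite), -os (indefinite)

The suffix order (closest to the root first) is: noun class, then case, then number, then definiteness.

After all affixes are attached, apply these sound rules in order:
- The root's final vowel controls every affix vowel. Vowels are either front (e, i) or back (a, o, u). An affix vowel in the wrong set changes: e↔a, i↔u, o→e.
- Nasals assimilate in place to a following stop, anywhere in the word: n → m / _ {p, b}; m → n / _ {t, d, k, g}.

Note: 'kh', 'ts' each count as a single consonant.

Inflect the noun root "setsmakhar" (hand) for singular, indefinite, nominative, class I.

Attach noun class class I -uts → setsmakharuts.
Attach case nominative -g (after consonant 'ts') → setsmakharutsg.
Attach number singular -b → setsmakharutsgb.
Attach definiteness indefinite -os → setsmakharutsgbos.
Vowel harmony: no change.
Nasal assimilation: no change.

setsmakharutsgbos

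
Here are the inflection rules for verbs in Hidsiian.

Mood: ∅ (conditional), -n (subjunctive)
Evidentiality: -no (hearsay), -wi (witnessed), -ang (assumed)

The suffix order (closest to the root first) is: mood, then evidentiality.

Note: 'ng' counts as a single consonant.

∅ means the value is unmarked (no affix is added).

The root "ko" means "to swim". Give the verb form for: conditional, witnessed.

mood = conditional: zero marking, form stays ko.
Attach evidentiality witnessed -wi → kowi.

kowi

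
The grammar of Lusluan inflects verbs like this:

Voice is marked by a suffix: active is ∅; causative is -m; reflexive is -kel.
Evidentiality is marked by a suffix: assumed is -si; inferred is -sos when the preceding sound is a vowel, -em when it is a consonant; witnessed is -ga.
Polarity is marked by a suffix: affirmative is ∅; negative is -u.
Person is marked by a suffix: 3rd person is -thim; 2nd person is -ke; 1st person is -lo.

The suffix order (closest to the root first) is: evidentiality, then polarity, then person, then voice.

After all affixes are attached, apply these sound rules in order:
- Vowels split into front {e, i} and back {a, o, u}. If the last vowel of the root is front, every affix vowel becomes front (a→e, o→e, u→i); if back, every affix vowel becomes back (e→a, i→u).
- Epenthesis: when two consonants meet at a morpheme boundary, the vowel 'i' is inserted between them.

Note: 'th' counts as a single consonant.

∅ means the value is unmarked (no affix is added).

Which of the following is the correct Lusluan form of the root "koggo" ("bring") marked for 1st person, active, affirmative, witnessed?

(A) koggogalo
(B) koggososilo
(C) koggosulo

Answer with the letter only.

A

Attach evidentiality witnessed -ga → koggoga.
polarity = affirmative: zero marking, form stays koggoga.
Attach person 1st person -lo → koggogalo.
voice = active: zero marking, form stays koggogalo.
Vowel harmony: no change.
Epenthesis: no change.
So the correct form is koggogalo, option (A).
(B) koggososilo is wrong: it uses inferred instead of witnessed for evidentiality.
(C) koggosulo is wrong: it uses assumed instead of witnessed for evidentiality.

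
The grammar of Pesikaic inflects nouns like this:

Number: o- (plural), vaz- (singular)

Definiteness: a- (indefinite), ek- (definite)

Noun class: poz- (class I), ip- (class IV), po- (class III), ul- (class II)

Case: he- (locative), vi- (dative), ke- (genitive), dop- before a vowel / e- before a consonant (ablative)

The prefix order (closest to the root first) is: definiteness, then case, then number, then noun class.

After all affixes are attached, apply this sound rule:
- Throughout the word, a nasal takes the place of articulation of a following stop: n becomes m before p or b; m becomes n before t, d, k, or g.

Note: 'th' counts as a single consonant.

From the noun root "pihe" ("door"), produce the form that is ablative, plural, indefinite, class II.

Attach definiteness indefinite a- → apihe.
Attach case ablative dop- (before vowel 'a') → dopapihe.
Attach number plural o- → odopapihe.
Attach noun class class II ul- → ulodopapihe.
Nasal assimilation: no change.

ulodopapihe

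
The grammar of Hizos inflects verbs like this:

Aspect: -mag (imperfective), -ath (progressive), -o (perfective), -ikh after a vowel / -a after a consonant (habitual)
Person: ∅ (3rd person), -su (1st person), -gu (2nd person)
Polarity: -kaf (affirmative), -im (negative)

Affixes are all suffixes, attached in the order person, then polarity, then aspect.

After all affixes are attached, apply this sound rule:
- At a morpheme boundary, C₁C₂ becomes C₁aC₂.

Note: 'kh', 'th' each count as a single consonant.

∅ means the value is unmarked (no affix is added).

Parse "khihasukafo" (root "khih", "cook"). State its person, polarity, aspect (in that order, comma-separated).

1st person, affirmative, perfective

Segment: khih-su-kaf-o.
person: -su → 1st person.
polarity: -kaf → affirmative.
aspect: -o → perfective.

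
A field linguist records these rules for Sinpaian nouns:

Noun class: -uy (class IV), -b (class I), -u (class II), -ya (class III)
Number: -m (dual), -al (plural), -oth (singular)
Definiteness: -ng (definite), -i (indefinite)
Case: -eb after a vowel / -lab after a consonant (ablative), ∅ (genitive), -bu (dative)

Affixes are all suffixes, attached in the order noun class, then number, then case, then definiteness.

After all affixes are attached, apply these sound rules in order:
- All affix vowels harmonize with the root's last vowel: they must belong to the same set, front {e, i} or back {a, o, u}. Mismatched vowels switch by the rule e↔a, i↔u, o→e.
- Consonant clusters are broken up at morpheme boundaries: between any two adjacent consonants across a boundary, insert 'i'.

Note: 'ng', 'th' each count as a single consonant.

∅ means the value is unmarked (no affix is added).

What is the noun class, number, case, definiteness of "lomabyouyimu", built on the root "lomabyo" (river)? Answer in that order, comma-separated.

Segment: lomabyo-uy-m-i.
noun class: -uy → class IV.
number: -m → dual.
case: ∅ → genitive.
definiteness: -i → indefinite.

class IV, dual, genitive, indefinite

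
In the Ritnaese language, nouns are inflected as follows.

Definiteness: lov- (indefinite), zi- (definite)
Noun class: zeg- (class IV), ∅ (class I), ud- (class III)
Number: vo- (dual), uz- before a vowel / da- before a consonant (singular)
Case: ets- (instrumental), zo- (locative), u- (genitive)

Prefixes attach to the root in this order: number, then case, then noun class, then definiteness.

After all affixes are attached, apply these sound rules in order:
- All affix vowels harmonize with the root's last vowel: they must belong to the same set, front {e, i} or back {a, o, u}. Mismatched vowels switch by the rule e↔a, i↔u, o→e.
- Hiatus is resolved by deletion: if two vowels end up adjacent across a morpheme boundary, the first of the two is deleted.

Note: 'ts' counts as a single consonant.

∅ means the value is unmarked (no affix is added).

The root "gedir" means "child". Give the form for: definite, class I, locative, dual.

Attach number dual vo- → vogedir.
Attach case locative zo- → zovogedir.
noun class = class I: zero marking, form stays zovogedir.
Attach definiteness definite zi- → zizovogedir.
Apply vowel harmony: zizovogedir → zizevegedir.
Vowel deletion: no change.

zizevegedir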